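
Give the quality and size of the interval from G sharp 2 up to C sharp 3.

perfect 4th

G to C spans four letter names (G-A-B-C), so the interval is some kind of fourth.
The perfect fourth spans 5 semitones, and G#2 to C#3 is exactly 5 semitones — so this is a perfect fourth.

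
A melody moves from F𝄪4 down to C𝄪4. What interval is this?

P4

Descending from F##4 to C##4 is the same interval as ascending C##4 to F##4.
C to F spans four letter names (C-D-E-F): a fourth.
Counting semitones, C##4→F##4 is 5, which is the perfect fourth.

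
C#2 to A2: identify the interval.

C to A spans six letter names (C-D-E-F-G-A) — that makes it a sixth of some quality.
At 8 semitones, C#2→A2 falls one short of a major sixth: minor.

minor sixth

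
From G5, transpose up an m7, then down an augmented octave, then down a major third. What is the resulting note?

Dbb5

Up a minor seventh from G5: F6 (10 semitones up).
An augmented octave down from F6 is Fb5.
A major third down from Fb5 is Dbb5.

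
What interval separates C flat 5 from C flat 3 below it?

Descending from Cb5 to Cb3 is the same interval as ascending Cb3 to Cb5.
C to C is the same letter name, plus 2 octaves, so the interval is some kind of fifteenth.
Counting semitones, Cb3→Cb5 is 24, which is the perfect fifteenth.
(Equivalently, a compound perfect octave: a perfect octave plus an octave.)

perfect fifteenth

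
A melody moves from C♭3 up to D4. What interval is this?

C to D spans two letter names (C-D), plus an octave, so the interval is some kind of ninth.
A major ninth would be 14 semitones; Cb3 to D4 is 15, one semitone wider, so the interval is augmented.
(Equivalently, a compound augmented second: an augmented second plus an octave.)

augmented ninth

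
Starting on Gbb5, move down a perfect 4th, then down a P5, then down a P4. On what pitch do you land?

Down a perfect fourth from Gbb5: Dbb5 (5 semitones down).
Down a perfect fifth from Dbb5: Gbb4 (7 semitones down).
A perfect fourth down from Gbb4 is Dbb4.

Dbb4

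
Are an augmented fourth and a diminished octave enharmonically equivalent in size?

An augmented fourth is 6 semitones but a diminished octave is 11 semitones — different sizes.

No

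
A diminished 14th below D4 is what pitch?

E#2

Seven letters down from D (plus an octave) reaches E.
A diminished fourteenth spans 21 semitones, so from D4 the target pitch is E#2.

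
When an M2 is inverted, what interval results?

The rule of nine gives the new number: 9 − 2 = 7, so a second becomes a seventh.
Quality inverts too: major becomes minor. That makes the inversion a minor seventh.

m7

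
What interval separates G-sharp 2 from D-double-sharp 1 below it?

Descending from G#2 to D##1 is the same interval as ascending D##1 to G#2.
D to G spans four letter names (D-E-F-G), plus an octave, so the interval is some kind of eleventh.
The perfect eleventh is 17 semitones; here we have 16, one semitone narrower: diminished.
(Equivalently, a compound diminished fourth: a diminished fourth plus an octave.)

d11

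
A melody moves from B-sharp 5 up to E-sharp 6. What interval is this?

B to E spans four letter names (B-C-D-E), so the interval is some kind of fourth.
B#5 to E#6 is 5 semitones, matching the perfect fourth exactly, so the quality is perfect.

perfect fourth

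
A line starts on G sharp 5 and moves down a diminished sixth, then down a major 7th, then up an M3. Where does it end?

E double-sharp 4

G#5 down a diminished sixth → B##4 (7 semitones).
A major seventh down from B##4 is C##4.
Up a major third from C##4: E##4 (4 semitones up).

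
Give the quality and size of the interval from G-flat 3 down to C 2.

diminished twelfth

Descending from Gb3 to C2 is the same interval as ascending C2 to Gb3.
C to G spans five letter names (C-D-E-F-G), plus an octave — that makes it a twelfth of some quality.
C2 to Gb3 spans 18 semitones — one semitone narrower than the perfect twelfth (19) — giving a diminished twelfth.
(Equivalently, a compound diminished fifth: a diminished fifth plus an octave.)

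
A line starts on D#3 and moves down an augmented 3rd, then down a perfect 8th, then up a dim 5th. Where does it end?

D#3 down an augmented third → Bb2 (5 semitones).
A perfect octave down from Bb2 is Bb1.
Bb1 up a diminished fifth → Fb2 (6 semitones).

Fb2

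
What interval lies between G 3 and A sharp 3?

G to A spans two letter names (G-A): a second.
G3 to A#3 spans 3 semitones — one semitone wider than the major second (2) — giving an augmented second.

augmented 2nd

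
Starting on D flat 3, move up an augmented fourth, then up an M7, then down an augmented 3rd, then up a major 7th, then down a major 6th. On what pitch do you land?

An augmented fourth up from Db3 is G3.
G3 up a major seventh → F#4 (11 semitones).
F#4 down an augmented third → Db4 (5 semitones).
A major seventh up from Db4 is C5.
C5 down a major sixth → Eb4 (9 semitones).

E flat 4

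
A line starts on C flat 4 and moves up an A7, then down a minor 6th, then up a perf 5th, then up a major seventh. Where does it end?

G double-sharp 5

Cb4 up an augmented seventh → B4 (12 semitones).
B4 down a minor sixth → D#4 (8 semitones).
D#4 up a perfect fifth → A#4 (7 semitones).
A major seventh up from A#4 is G##5.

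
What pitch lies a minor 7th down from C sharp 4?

The seventh takes the letter from C down to D.
A minor seventh spans 10 semitones, so from C#4 the target pitch is D#3.

D sharp 3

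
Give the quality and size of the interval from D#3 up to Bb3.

diminished sixth

D to B spans six letter names (D-E-F-G-A-B), so the interval is some kind of sixth.
D#3 to Bb3 spans 7 semitones — two semitones narrower than the major sixth (9) — giving a diminished sixth.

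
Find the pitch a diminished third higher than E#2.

Three letter names up from E: G.
A diminished third is 2 semitones; 2 semitones up from E#2 gives G2.

G2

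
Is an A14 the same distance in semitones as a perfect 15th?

An augmented fourteenth spans 24 semitones, and a perfect fifteenth also spans 24 semitones — they're enharmonic.

Yes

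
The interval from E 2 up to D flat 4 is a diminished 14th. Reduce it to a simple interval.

diminished 7th

Subtracting seven from the interval number removes an octave: 14 − 7 = 7.
So a diminished fourteenth is an octave plus a diminished seventh. The quality is unchanged.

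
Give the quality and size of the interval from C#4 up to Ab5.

C to A spans six letter names (C-D-E-F-G-A), plus an octave, so the interval is some kind of thirteenth.
A major thirteenth would be 21 semitones; C#4 to Ab5 is 19, two semitones narrower, so the interval is diminished.
(Equivalently, a compound diminished sixth: a diminished sixth plus an octave.)

diminished thirteenth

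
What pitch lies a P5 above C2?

G2

Counting five letter names up from C lands on G.
A perfect fifth spans 7 semitones, so from C2 the target pitch is G2.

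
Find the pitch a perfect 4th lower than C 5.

The fourth takes the letter from C down to G.
Moving 5 semitones down from C5 (the size of a perfect fourth) reaches G4.

G 4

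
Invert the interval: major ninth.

m7

First reduce the compound major ninth to its simple form, a major second.
The rule of nine gives the new number: 9 − 2 = 7, so a second becomes a seventh.
The quality also flips — major becomes minor — giving a minor seventh.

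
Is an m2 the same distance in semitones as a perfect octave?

1 semitone (minor second) vs 12 semitones (perfect octave): not equal.

No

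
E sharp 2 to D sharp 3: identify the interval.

E to D spans seven letter names (E-F-G-A-B-C-D): a seventh.
At 10 semitones, E#2→D#3 falls one short of a major seventh: minor.

minor seventh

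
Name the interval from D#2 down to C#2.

major second

Descending from D#2 to C#2 is the same interval as ascending C#2 to D#2.
C to D spans two letter names (C-D), so the interval is some kind of second.
The major second spans 2 semitones, and C#2 to D#2 is exactly 2 semitones — so this is a major second.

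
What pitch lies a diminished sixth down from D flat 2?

Six letter names down from D: F.
A diminished sixth is 7 semitones; 7 semitones down from Db2 gives F#1.

F sharp 1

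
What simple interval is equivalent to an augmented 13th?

A6

Each octave removed subtracts seven from the number: 13 − 7 = 6.
Quality carries through unchanged, so the simple form is an augmented sixth.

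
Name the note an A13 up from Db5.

B6

The thirteenth's letter: D up six letter names plus an octave → B.
An augmented thirteenth spans 22 semitones, so from Db5 the target pitch is B6.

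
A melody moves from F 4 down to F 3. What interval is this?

Descending from F4 to F3 is the same interval as ascending F3 to F4.
F to F is the same letter name, plus an octave — that makes it an octave of some quality.
Counting semitones, F3→F4 is 12, which is the perfect octave.

perfect octave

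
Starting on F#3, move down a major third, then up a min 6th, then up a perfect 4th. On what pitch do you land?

A major third down from F#3 is D3.
Up a minor sixth from D3: Bb3 (8 semitones up).
Up a perfect fourth from Bb3: Eb4 (5 semitones up).

Eb4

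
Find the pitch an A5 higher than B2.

Counting five letter names up from B lands on F.
An augmented fifth is 8 semitones; 8 semitones up from B2 gives F##3.

F##3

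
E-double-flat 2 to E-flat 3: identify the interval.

E to E is the same letter name, plus an octave: an octave.
Ebb2 to Eb3 spans 13 semitones — one semitone wider than the perfect octave (12) — giving an augmented octave.

A8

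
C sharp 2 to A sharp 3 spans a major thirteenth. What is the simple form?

major 6th

Subtracting seven from the interval number removes an octave: 13 − 7 = 6.
So a major thirteenth is an octave plus a major sixth. The quality is unchanged.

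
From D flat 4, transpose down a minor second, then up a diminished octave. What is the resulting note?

A minor second down from Db4 is C4.
Up a diminished octave from C4: Cb5 (11 semitones up).

C flat 5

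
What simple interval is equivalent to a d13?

Take out an octave (7 from the number): 13 − 7 = 6.
Quality carries through unchanged, so the simple form is a diminished sixth.

diminished 6th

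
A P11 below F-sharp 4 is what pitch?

Four letters down from F (plus an octave) reaches C.
A perfect eleventh spans 17 semitones, so from F#4 the target pitch is C#3.

C-sharp 3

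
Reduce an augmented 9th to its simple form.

Subtracting seven from the interval number removes an octave: 9 − 7 = 2.
Quality carries through unchanged, so the simple form is an augmented second.

augmented 2nd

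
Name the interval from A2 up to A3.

perfect octave

A to A is the same letter name, plus an octave: an octave.
Counting semitones, A2→A3 is 12, which is the perfect octave.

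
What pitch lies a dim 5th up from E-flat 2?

B-double-flat 2

Counting five letter names up from E lands on B.
Moving 6 semitones up from Eb2 (the size of a diminished fifth) reaches Bbb2.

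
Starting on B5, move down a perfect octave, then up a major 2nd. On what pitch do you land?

A perfect octave down from B5 is B4.
B4 up a major second → C#5 (2 semitones).

C#5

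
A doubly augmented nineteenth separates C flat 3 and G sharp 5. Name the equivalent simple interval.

Subtracting seven from the interval number removes an octave: 19 − 14 = 5.
So a doubly augmented nineteenth is 2 octaves plus a doubly augmented fifth. The quality is unchanged.

doubly augmented fifth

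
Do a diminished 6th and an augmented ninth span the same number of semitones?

7 semitones (diminished sixth) vs 15 semitones (augmented ninth): not equal.

No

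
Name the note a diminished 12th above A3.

Eb5

Five letters up from A (plus an octave) reaches E.
A diminished twelfth is 18 semitones; 18 semitones up from A3 gives Eb5.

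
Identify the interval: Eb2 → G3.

major tenth

E to G spans three letter names (E-F-G), plus an octave: a tenth.
The major tenth spans 16 semitones, and Eb2 to G3 is exactly 16 semitones — so this is a major tenth.
(Equivalently, a compound major third: a major third plus an octave.)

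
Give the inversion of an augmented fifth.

d4

Inverted interval numbers add to nine, so a fifth pairs with a fourth (5 + 4 = 9).
Quality inverts too: augmented becomes diminished. That makes the inversion a diminished fourth.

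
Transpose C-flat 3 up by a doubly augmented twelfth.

Counting five letter names plus an octave up from C lands on G.
A doubly augmented twelfth spans 21 semitones, so from Cb3 the target pitch is G#4.

G-sharp 4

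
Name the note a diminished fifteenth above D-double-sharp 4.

D-sharp 6

For a fifteenth the letter name doesn't change: still D, two octaves up.
Moving 23 semitones up from D##4 (the size of a diminished fifteenth) reaches D#6.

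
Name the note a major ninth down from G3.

The ninth's letter: G down two letter names plus an octave → F.
Moving 14 semitones down from G3 (the size of a major ninth) reaches F2.

F2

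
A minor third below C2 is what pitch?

A1

Three letter names down from C: A.
A minor third is 3 semitones; 3 semitones down from C2 gives A1.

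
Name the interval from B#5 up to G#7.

B to G spans six letter names (B-C-D-E-F-G), plus an octave — that makes it a thirteenth of some quality.
At 20 semitones, B#5→G#7 falls one short of a major thirteenth: minor.
(Equivalently, a compound minor sixth: a minor sixth plus an octave.)

m13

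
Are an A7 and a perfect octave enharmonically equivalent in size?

Yes

An augmented seventh spans 12 semitones, and a perfect octave also spans 12 semitones — they're enharmonic.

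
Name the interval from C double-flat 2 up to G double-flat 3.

C to G spans five letter names (C-D-E-F-G), plus an octave, so the interval is some kind of twelfth.
Cbb2 to Gbb3 is 19 semitones, matching the perfect twelfth exactly, so the quality is perfect.
(Equivalently, a compound perfect fifth: a perfect fifth plus an octave.)

perfect twelfth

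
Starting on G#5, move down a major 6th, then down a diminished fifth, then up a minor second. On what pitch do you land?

A major sixth down from G#5 is B4.
B4 down a diminished fifth → E#4 (6 semitones).
A minor second up from E#4 is F#4.

F#4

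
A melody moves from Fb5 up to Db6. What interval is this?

major sixth

F to D spans six letter names (F-G-A-B-C-D): a sixth.
Fb5 to Db6 is 9 semitones, matching the major sixth exactly, so the quality is major.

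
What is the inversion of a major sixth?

Inverted interval numbers add to nine, so a sixth pairs with a third (6 + 3 = 9).
And major becomes minor under inversion, so we get a minor third.

m3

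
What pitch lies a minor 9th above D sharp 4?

E 5

The ninth's letter: D up two letter names plus an octave → E.
A minor ninth spans 13 semitones, so from D#4 the target pitch is E5.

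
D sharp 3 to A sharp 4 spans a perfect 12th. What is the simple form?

perfect 5th

Take out an octave (7 from the number): 12 − 7 = 5.
That makes a perfect twelfth a compound perfect fifth — an octave plus a perfect fifth.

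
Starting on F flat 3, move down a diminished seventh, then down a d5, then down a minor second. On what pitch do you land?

Fb3 down a diminished seventh → G2 (9 semitones).
A diminished fifth down from G2 is C#2.
C#2 down a minor second → B#1 (1 semitone).

B sharp 1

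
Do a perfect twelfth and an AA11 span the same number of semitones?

A perfect twelfth = 19 semitones = a doubly augmented eleventh; enharmonically equal.

Yes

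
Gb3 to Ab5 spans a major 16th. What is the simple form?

major second

Subtracting seven from the interval number removes an octave: 16 − 14 = 2.
So a major sixteenth is 2 octaves plus a major second. The quality is unchanged.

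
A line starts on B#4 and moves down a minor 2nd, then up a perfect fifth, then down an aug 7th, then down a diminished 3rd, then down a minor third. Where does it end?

B##3

Down a minor second from B#4: A##4 (1 semitone down).
A##4 up a perfect fifth → E##5 (7 semitones).
An augmented seventh down from E##5 is F#4.
A diminished third down from F#4 is D##4.
Down a minor third from D##4: B##3 (3 semitones down).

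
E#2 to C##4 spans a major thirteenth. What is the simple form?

Each octave removed subtracts seven from the number: 13 − 7 = 6.
So a major thirteenth is an octave plus a major sixth. The quality is unchanged.

major sixth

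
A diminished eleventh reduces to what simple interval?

diminished fourth

Subtracting seven from the interval number removes an octave: 11 − 7 = 4.
So a diminished eleventh is an octave plus a diminished fourth. The quality is unchanged.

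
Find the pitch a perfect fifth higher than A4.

E5

Counting five letter names up from A lands on E.
A perfect fifth spans 7 semitones, so from A4 the target pitch is E5.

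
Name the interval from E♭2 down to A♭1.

perfect 5th

Descending from Eb2 to Ab1 is the same interval as ascending Ab1 to Eb2.
A to E spans five letter names (A-B-C-D-E) — that makes it a fifth of some quality.
Counting semitones, Ab1→Eb2 is 7, which is the perfect fifth.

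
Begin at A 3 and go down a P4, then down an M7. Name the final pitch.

A3 down a perfect fourth → E3 (5 semitones).
Down a major seventh from E3: F2 (11 semitones down).

F 2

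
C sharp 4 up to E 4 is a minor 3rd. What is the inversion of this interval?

The rule of nine gives the new number: 9 − 3 = 6, so a third becomes a sixth.
Quality inverts too: minor becomes major. That makes the inversion a major sixth.

major sixth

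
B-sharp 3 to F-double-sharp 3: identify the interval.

Descending from B#3 to F##3 is the same interval as ascending F##3 to B#3.
F to B spans four letter names (F-G-A-B), so the interval is some kind of fourth.
The perfect fourth spans 5 semitones, and F##3 to B#3 is exactly 5 semitones — so this is a perfect fourth.

P4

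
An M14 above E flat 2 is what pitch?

D 4

Counting seven letter names plus an octave up from E lands on D.
A major fourteenth is 23 semitones; 23 semitones up from Eb2 gives D4.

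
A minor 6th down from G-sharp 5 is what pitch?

Six letter names down from G: B.
Moving 8 semitones down from G#5 (the size of a minor sixth) reaches B#4.

B-sharp 4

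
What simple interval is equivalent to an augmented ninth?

Each octave removed subtracts seven from the number: 9 − 7 = 2.
That makes an augmented ninth a compound augmented second — an octave plus an augmented second.

augmented 2nd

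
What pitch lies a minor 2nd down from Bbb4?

Ab4

Counting two letter names down from B lands on A.
Moving 1 semitone down from Bbb4 (the size of a minor second) reaches Ab4.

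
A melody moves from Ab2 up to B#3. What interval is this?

doubly augmented ninth

A to B spans two letter names (A-B), plus an octave, so the interval is some kind of ninth.
A major ninth would be 14 semitones; Ab2 to B#3 is 16, two semitones wider, so the interval is doubly augmented.
(Equivalently, a compound doubly augmented second: a doubly augmented second plus an octave.)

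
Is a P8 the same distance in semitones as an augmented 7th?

Yes

Both span 12 semitones: a perfect octave and an augmented seventh are the same chromatic distance.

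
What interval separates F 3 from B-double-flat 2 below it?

Descending from F3 to Bbb2 is the same interval as ascending Bbb2 to F3.
B to F spans five letter names (B-C-D-E-F): a fifth.
A perfect fifth would be 7 semitones; Bbb2 to F3 is 8, one semitone wider, so the interval is augmented.

augmented fifth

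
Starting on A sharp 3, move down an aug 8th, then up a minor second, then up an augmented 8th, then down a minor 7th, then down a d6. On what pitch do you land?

E double-sharp 2

A#3 down an augmented octave → A2 (13 semitones).
A2 up a minor second → Bb2 (1 semitone).
Up an augmented octave from Bb2: B3 (13 semitones up).
A minor seventh down from B3 is C#3.
Down a diminished sixth from C#3: E##2 (7 semitones down).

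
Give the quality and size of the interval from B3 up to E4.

perfect 4th

B to E spans four letter names (B-C-D-E) — that makes it a fourth of some quality.
B3 to E4 is 5 semitones, matching the perfect fourth exactly, so the quality is perfect.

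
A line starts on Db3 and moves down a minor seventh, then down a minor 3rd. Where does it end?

Db3 down a minor seventh → Eb2 (10 semitones).
Eb2 down a minor third → C2 (3 semitones).

C2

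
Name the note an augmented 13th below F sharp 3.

A flat 1

The thirteenth's letter: F down six letter names plus an octave → A.
An augmented thirteenth is 22 semitones; 22 semitones down from F#3 gives Ab1.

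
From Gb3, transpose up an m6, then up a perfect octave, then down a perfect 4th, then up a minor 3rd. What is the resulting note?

Dbb5

A minor sixth up from Gb3 is Ebb4.
Up a perfect octave from Ebb4: Ebb5 (12 semitones up).
Ebb5 down a perfect fourth → Bbb4 (5 semitones).
Bbb4 up a minor third → Dbb5 (3 semitones).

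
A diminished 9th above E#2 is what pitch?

F3

The ninth's letter: E up two letter names plus an octave → F.
Moving 12 semitones up from E#2 (the size of a diminished ninth) reaches F3.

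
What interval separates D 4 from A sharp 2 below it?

Descending from D4 to A#2 is the same interval as ascending A#2 to D4.
A to D spans four letter names (A-B-C-D), plus an octave — that makes it an eleventh of some quality.
A perfect eleventh would be 17 semitones; A#2 to D4 is 16, one semitone narrower, so the interval is diminished.
(Equivalently, a compound diminished fourth: a diminished fourth plus an octave.)

diminished eleventh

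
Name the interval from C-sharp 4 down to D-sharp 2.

Descending from C#4 to D#2 is the same interval as ascending D#2 to C#4.
D to C spans seven letter names (D-E-F-G-A-B-C), plus an octave: a fourteenth.
A major fourteenth would be 23 semitones, but D#2 to C#4 is 22 — one semitone narrower, making it a minor fourteenth.
(Equivalently, a compound minor seventh: a minor seventh plus an octave.)

minor fourteenth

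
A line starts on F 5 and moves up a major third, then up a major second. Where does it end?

Up a major third from F5: A5 (4 semitones up).
Up a major second from A5: B5 (2 semitones up).

B 5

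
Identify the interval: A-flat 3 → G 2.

minor ninth

Descending from Ab3 to G2 is the same interval as ascending G2 to Ab3.
G to A spans two letter names (G-A), plus an octave, so the interval is some kind of ninth.
At 13 semitones, G2→Ab3 falls one short of a major ninth: minor.
(Equivalently, a compound minor second: a minor second plus an octave.)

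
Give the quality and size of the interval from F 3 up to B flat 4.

perfect 11th

F to B spans four letter names (F-G-A-B), plus an octave — that makes it an eleventh of some quality.
The perfect eleventh spans 17 semitones, and F3 to Bb4 is exactly 17 semitones — so this is a perfect eleventh.
(Equivalently, a compound perfect fourth: a perfect fourth plus an octave.)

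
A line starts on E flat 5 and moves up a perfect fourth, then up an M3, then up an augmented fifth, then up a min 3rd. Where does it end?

B 6

Eb5 up a perfect fourth → Ab5 (5 semitones).
Up a major third from Ab5: C6 (4 semitones up).
Up an augmented fifth from C6: G#6 (8 semitones up).
A minor third up from G#6 is B6.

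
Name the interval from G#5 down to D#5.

perfect fourth

Descending from G#5 to D#5 is the same interval as ascending D#5 to G#5.
D to G spans four letter names (D-E-F-G): a fourth.
D#5 to G#5 is 5 semitones, matching the perfect fourth exactly, so the quality is perfect.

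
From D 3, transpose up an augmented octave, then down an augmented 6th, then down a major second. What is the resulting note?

E flat 3

An augmented octave up from D3 is D#4.
An augmented sixth down from D#4 is F3.
F3 down a major second → Eb3 (2 semitones).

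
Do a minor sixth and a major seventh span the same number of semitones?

A minor sixth is 8 semitones but a major seventh is 11 semitones — different sizes.

No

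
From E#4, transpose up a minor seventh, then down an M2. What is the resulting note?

E#4 up a minor seventh → D#5 (10 semitones).
A major second down from D#5 is C#5.

C#5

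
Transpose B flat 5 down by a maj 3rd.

G flat 5

Counting three letter names down from B lands on G.
A major third spans 4 semitones, so from Bb5 the target pitch is Gb5.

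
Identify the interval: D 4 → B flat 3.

major third

Descending from D4 to Bb3 is the same interval as ascending Bb3 to D4.
B to D spans three letter names (B-C-D) — that makes it a third of some quality.
The major third spans 4 semitones, and Bb3 to D4 is exactly 4 semitones — so this is a major third.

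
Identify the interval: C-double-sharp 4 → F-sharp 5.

diminished 11th

C to F spans four letter names (C-D-E-F), plus an octave, so the interval is some kind of eleventh.
The perfect eleventh is 17 semitones; here we have 16, one semitone narrower: diminished.
(Equivalently, a compound diminished fourth: a diminished fourth plus an octave.)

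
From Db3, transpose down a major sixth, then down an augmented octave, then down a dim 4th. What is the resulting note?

Cb1

Db3 down a major sixth → Fb2 (9 semitones).
An augmented octave down from Fb2 is Fbb1.
Fbb1 down a diminished fourth → Cb1 (4 semitones).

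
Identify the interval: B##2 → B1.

AA8

Descending from B##2 to B1 is the same interval as ascending B1 to B##2.
B to B is the same letter name, plus an octave — that makes it an octave of some quality.
B1 to B##2 spans 14 semitones — two semitones wider than the perfect octave (12) — giving a doubly augmented octave.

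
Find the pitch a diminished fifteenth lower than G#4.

G##2

For a fifteenth the letter name doesn't change: still G, two octaves down.
A diminished fifteenth spans 23 semitones, so from G#4 the target pitch is G##2.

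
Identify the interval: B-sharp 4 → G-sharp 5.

B to G spans six letter names (B-C-D-E-F-G): a sixth.
B#4 to G#5 is 8 semitones, a half step short of the major sixth (9), so this is minor.

minor sixth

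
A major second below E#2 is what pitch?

D#2

The second takes the letter from E down to D.
A major second is 2 semitones; 2 semitones down from E#2 gives D#2.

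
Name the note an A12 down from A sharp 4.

Five letters down from A (plus an octave) reaches D.
Moving 20 semitones down from A#4 (the size of an augmented twelfth) reaches D3.

D 3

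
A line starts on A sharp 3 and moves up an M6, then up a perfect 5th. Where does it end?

C double-sharp 5

A#3 up a major sixth → F##4 (9 semitones).
A perfect fifth up from F##4 is C##5.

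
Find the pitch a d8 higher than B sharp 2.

For an octave the letter name doesn't change: still B, an octave up.
A diminished octave is 11 semitones; 11 semitones up from B#2 gives B3.

B 3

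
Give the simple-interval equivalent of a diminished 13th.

d6

Each octave removed subtracts seven from the number: 13 − 7 = 6.
Quality carries through unchanged, so the simple form is a diminished sixth.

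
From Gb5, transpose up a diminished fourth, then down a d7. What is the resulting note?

Db5

Up a diminished fourth from Gb5: Cbb6 (4 semitones up).
Down a diminished seventh from Cbb6: Db5 (9 semitones down).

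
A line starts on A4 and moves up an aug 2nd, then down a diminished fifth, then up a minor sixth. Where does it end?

C##5

An augmented second up from A4 is B#4.
Down a diminished fifth from B#4: E##4 (6 semitones down).
E##4 up a minor sixth → C##5 (8 semitones).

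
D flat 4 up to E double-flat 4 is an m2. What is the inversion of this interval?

Interval numbers invert to sum to nine: 2 + 7 = 9, so a second inverts to a seventh.
The quality also flips — minor becomes major — giving a major seventh.

major 7th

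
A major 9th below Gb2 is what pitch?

Fb1

Two letters down from G (plus an octave) reaches F.
Moving 14 semitones down from Gb2 (the size of a major ninth) reaches Fb1.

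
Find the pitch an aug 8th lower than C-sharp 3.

C 2

For an octave the letter name doesn't change: still C, an octave down.
Moving 13 semitones down from C#3 (the size of an augmented octave) reaches C2.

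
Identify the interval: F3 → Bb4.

perfect eleventh

F to B spans four letter names (F-G-A-B), plus an octave — that makes it an eleventh of some quality.
F3 to Bb4 is 17 semitones, matching the perfect eleventh exactly, so the quality is perfect.
(Equivalently, a compound perfect fourth: a perfect fourth plus an octave.)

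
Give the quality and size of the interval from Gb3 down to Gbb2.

Descending from Gb3 to Gbb2 is the same interval as ascending Gbb2 to Gb3.
G to G is the same letter name, plus an octave — that makes it an octave of some quality.
The perfect octave is 12 semitones; here we have 13, one semitone wider: augmented.

augmented 8th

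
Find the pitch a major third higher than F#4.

A#4

The third takes the letter from F up to A.
A major third spans 4 semitones, so from F#4 the target pitch is A#4.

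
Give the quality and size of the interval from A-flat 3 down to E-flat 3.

Descending from Ab3 to Eb3 is the same interval as ascending Eb3 to Ab3.
E to A spans four letter names (E-F-G-A) — that makes it a fourth of some quality.
Eb3 to Ab3 is 5 semitones, matching the perfect fourth exactly, so the quality is perfect.

perfect fourth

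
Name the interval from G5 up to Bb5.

G to B spans three letter names (G-A-B), so the interval is some kind of third.
At 3 semitones, G5→Bb5 falls one short of a major third: minor.

m3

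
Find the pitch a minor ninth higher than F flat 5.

G double-flat 6

Two letters up from F (plus an octave) reaches G.
A minor ninth is 13 semitones; 13 semitones up from Fb5 gives Gbb6.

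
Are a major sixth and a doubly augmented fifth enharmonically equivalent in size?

Both span 9 semitones: a major sixth and a doubly augmented fifth are the same chromatic distance.

Yes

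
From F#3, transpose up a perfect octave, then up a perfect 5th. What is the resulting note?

A perfect octave up from F#3 is F#4.
A perfect fifth up from F#4 is C#5.

C#5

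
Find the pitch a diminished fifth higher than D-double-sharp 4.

Counting five letter names up from D lands on A.
A diminished fifth is 6 semitones; 6 semitones up from D##4 gives A#4.

A-sharp 4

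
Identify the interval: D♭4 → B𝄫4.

D to B spans six letter names (D-E-F-G-A-B): a sixth.
Db4 to Bbb4 is 8 semitones, a half step short of the major sixth (9), so this is minor.

minor 6th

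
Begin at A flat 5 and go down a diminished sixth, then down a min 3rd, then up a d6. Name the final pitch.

F 5

Ab5 down a diminished sixth → C#5 (7 semitones).
C#5 down a minor third → A#4 (3 semitones).
A#4 up a diminished sixth → F5 (7 semitones).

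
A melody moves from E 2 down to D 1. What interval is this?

Descending from E2 to D1 is the same interval as ascending D1 to E2.
D to E spans two letter names (D-E), plus an octave, so the interval is some kind of ninth.
Counting semitones, D1→E2 is 14, which is the major ninth.
(Equivalently, a compound major second: a major second plus an octave.)

M9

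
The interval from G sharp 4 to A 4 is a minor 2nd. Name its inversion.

major seventh

The rule of nine gives the new number: 9 − 2 = 7, so a second becomes a seventh.
And minor becomes major under inversion, so we get a major seventh.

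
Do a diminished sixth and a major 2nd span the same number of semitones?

No

7 semitones (diminished sixth) vs 2 semitones (major second): not equal.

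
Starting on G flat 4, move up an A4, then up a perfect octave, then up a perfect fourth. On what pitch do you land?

F 6

An augmented fourth up from Gb4 is C5.
A perfect octave up from C5 is C6.
C6 up a perfect fourth → F6 (5 semitones).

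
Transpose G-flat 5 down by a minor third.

E-flat 5

The third takes the letter from G down to E.
Moving 3 semitones down from Gb5 (the size of a minor third) reaches Eb5.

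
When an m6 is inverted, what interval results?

The rule of nine gives the new number: 9 − 6 = 3, so a sixth becomes a third.
And minor becomes major under inversion, so we get a major third.

major third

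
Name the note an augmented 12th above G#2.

Counting five letter names plus an octave up from G lands on D.
Moving 20 semitones up from G#2 (the size of an augmented twelfth) reaches D##4.

D##4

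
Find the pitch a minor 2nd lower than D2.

Counting two letter names down from D lands on C.
A minor second spans 1 semitone, so from D2 the target pitch is C#2.

C#2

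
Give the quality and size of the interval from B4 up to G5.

m6

B to G spans six letter names (B-C-D-E-F-G) — that makes it a sixth of some quality.
B4 to G5 is 8 semitones, a half step short of the major sixth (9), so this is minor.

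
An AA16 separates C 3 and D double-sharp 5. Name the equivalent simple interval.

Take out 2 octaves (14 from the number): 16 − 14 = 2.
Quality carries through unchanged, so the simple form is a doubly augmented second.

AA2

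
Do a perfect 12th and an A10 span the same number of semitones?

A perfect twelfth spans 19 semitones; an augmented tenth spans 17 semitones. They differ by 2.

No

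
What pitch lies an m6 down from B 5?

D sharp 5

Six letter names down from B: D.
A minor sixth spans 8 semitones, so from B5 the target pitch is D#5.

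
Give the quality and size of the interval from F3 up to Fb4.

diminished octave

F to F is the same letter name, plus an octave: an octave.
The perfect octave is 12 semitones; here we have 11, one semitone narrower: diminished.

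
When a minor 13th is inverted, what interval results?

M3

First reduce the compound minor thirteenth to its simple form, a minor sixth.
Interval numbers invert to sum to nine: 6 + 3 = 9, so a sixth inverts to a third.
The quality also flips — minor becomes major — giving a major third.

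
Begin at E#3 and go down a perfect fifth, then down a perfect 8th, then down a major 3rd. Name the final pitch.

F#1

Down a perfect fifth from E#3: A#2 (7 semitones down).
Down a perfect octave from A#2: A#1 (12 semitones down).
A major third down from A#1 is F#1.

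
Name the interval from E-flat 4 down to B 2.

diminished eleventh

Descending from Eb4 to B2 is the same interval as ascending B2 to Eb4.
B to E spans four letter names (B-C-D-E), plus an octave — that makes it an eleventh of some quality.
A perfect eleventh would be 17 semitones; B2 to Eb4 is 16, one semitone narrower, so the interval is diminished.
(Equivalently, a compound diminished fourth: a diminished fourth plus an octave.)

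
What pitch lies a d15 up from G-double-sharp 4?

For a fifteenth the letter name doesn't change: still G, two octaves up.
Moving 23 semitones up from G##4 (the size of a diminished fifteenth) reaches G#6.

G-sharp 6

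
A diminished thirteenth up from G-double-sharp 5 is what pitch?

E 7

The thirteenth's letter: G up six letter names plus an octave → E.
A diminished thirteenth is 19 semitones; 19 semitones up from G##5 gives E7.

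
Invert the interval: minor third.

The rule of nine gives the new number: 9 − 3 = 6, so a third becomes a sixth.
And minor becomes major under inversion, so we get a major sixth.

major 6th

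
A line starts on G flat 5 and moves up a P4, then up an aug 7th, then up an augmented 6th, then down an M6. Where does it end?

B sharp 6

Gb5 up a perfect fourth → Cb6 (5 semitones).
Cb6 up an augmented seventh → B6 (12 semitones).
B6 up an augmented sixth → G##7 (10 semitones).
A major sixth down from G##7 is B#6.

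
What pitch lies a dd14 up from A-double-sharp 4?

Seven letters up from A (plus an octave) reaches G.
Moving 20 semitones up from A##4 (the size of a doubly diminished fourteenth) reaches G6.

G 6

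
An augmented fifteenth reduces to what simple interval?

Take out an octave (7 from the number): 15 − 7 = 8.
That makes an augmented fifteenth a compound augmented octave — an octave plus an augmented octave.

augmented octave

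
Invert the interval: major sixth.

The rule of nine gives the new number: 9 − 6 = 3, so a sixth becomes a third.
And major becomes minor under inversion, so we get a minor third.

minor third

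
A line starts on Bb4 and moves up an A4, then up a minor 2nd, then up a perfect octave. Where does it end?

F6

Bb4 up an augmented fourth → E5 (6 semitones).
A minor second up from E5 is F5.
Up a perfect octave from F5: F6 (12 semitones up).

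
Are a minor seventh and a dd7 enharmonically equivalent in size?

A minor seventh spans 10 semitones; a doubly diminished seventh spans 8 semitones. They differ by 2.

No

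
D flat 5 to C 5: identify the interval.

minor second

Descending from Db5 to C5 is the same interval as ascending C5 to Db5.
C to D spans two letter names (C-D), so the interval is some kind of second.
A major second would be 2 semitones, but C5 to Db5 is 1 — one semitone narrower, making it a minor second.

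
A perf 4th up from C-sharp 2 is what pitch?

The fourth takes the letter from C up to F.
Moving 5 semitones up from C#2 (the size of a perfect fourth) reaches F#2.

F-sharp 2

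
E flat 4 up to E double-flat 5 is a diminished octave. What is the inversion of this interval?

The rule of nine gives the new number: 9 − 8 = 1, so an octave becomes a unison.
The quality also flips — diminished becomes augmented — giving an augmented unison.

augmented unison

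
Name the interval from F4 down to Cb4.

Descending from F4 to Cb4 is the same interval as ascending Cb4 to F4.
C to F spans four letter names (C-D-E-F) — that makes it a fourth of some quality.
A perfect fourth would be 5 semitones; Cb4 to F4 is 6, one semitone wider, so the interval is augmented.

A4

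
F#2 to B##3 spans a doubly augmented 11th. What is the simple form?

Take out an octave (7 from the number): 11 − 7 = 4.
Quality carries through unchanged, so the simple form is a doubly augmented fourth.

doubly augmented fourth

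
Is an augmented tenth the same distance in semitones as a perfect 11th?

Both span 17 semitones: an augmented tenth and a perfect eleventh are the same chromatic distance.

Yes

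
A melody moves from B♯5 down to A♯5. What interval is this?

M2

Descending from B#5 to A#5 is the same interval as ascending A#5 to B#5.
A to B spans two letter names (A-B): a second.
Counting semitones, A#5→B#5 is 2, which is the major second.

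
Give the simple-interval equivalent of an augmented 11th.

A4

Each octave removed subtracts seven from the number: 11 − 7 = 4.
Quality carries through unchanged, so the simple form is an augmented fourth.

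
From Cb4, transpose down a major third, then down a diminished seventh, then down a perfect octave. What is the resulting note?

Bb1

A major third down from Cb4 is Abb3.
Abb3 down a diminished seventh → Bb2 (9 semitones).
Down a perfect octave from Bb2: Bb1 (12 semitones down).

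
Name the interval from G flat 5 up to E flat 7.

G to E spans six letter names (G-A-B-C-D-E), plus an octave: a thirteenth.
Gb5 to Eb7 is 21 semitones, matching the major thirteenth exactly, so the quality is major.
(Equivalently, a compound major sixth: a major sixth plus an octave.)

major thirteenth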